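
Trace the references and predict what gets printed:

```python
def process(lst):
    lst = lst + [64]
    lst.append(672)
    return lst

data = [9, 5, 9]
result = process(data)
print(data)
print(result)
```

Key concept: rebinding parameter vs mutation.
Step by step:
`data = [9, 5, 9]` → data = [9, 5, 9]
`result = process(data)` → result = [9, 5, 9, 64, 672]
`print(data)` → prints [9, 5, 9]
`print(result)` → prints [9, 5, 9, 64, 672]

Answer:
[9, 5, 9]
[9, 5, 9, 64, 672]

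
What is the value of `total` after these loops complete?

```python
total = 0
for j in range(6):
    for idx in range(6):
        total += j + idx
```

Sum of all j+idx for j,idx in 6x6
`total` takes the values: 0 → 1 → 3 → 6 → 10 → 15 → 16 → 18 → 21 → 25 → 30 → 36 → 38 → 41 → 45 → 50 → 56 → 63 → 66 → 70 → 75 → 81 → 88 → 96 → 100 → 105 → 111 → 118 → 126 → 135 → 140 → 146 → 153 → 161 → 170 → 180

Answer: 180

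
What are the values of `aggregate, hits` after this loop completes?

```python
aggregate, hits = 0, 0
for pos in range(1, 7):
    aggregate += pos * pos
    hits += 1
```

Sum of squares and count
`aggregate, hits` takes the values: (0, 0) → (1, 0) → (1, 1) → (5, 1) → (5, 2) → (14, 2) → (14, 3) → (30, 3) → (30, 4) → (55, 4) → (55, 5) → (91, 5) → (91, 6)

Answer: 91, 6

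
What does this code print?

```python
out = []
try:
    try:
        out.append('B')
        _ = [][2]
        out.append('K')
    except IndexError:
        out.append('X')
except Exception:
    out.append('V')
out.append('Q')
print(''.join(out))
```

Execution trace: 'B' (inner try body) → 'X' (inner except IndexError) → 'Q' (after the try/except). Output: BXQ

Answer: BXQ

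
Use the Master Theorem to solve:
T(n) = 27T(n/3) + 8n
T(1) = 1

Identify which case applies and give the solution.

a=27, b=3, f(n)=8n. log_3(27) = 3. Since c=1 < 3, Case 1 applies: T(n) = Θ(n^log_b(a)) = O(n^3).

Answer: O(n^3) - Case 1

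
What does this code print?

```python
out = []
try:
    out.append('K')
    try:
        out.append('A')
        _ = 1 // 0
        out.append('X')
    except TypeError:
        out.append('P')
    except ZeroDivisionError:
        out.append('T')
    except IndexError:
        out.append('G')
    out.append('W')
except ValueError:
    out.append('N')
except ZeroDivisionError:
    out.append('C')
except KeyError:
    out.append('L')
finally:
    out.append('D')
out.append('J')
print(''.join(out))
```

Execution trace: 'K' (try body) → 'A' (inner try body) → 'T' (inner except ZeroDivisionError) → 'W' (try body, no exception) → 'D' (finally) → 'J' (after the try/except). Output: KATWDJ

Answer: KATWDJ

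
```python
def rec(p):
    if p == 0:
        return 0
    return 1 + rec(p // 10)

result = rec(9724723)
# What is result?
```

Count of digits of 9724723: 7

Answer: 7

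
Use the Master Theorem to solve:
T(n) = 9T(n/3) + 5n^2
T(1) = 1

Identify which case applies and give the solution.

a=9, b=3, f(n)=5n^2. log_3(9) = 2. Since c=2 = 2, Case 2 applies: T(n) = Θ(n^log_b(a) · log n) = O(n^2 log n).

Answer: O(n^2 log n) - Case 2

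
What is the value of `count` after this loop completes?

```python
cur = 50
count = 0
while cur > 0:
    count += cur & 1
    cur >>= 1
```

Count set bits in 50 (binary: 0b110010)
`count` takes the values: 0 → 1 → 2 → 3

Answer: 3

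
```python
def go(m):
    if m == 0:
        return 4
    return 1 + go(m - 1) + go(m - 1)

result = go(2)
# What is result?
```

go(m) = 1 + 2·go(m-1), go(0)=4. Closed form: (4+1)·2^2 - 1 = 19.

Answer: 19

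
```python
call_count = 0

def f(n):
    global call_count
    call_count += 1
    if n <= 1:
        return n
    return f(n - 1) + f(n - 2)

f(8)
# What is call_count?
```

Calls(n) = 1 + Calls(n-1) + Calls(n-2); Calls(0)=Calls(1)=1. For n=8 this gives 67.

Answer: 67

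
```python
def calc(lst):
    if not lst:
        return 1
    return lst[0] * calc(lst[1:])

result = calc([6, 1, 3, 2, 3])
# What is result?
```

Product over [6, 1, 3, 2, 3] = 6 * 1 * 3 * 2 * 3 = 108

Answer: 108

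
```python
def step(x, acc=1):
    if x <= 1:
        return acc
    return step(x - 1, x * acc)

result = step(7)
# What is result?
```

Accumulator trace (n, acc): (7, 1) -> (6, 7) -> (5, 42) -> (4, 210) -> (3, 840) -> (2, 2520) -> (1, 5040) -> return 5040

Answer: 5040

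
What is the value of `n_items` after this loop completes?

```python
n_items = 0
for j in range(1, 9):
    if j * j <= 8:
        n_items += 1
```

Count numbers where j² ≤ 8
`n_items` takes the values: 0 → 1 → 2

Answer: 2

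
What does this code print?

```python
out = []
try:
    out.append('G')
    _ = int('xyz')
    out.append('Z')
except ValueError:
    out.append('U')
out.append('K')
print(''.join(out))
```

Execution trace: 'G' (try body) → 'U' (except ValueError) → 'K' (after the try/except). Output: GUK

Answer: GUK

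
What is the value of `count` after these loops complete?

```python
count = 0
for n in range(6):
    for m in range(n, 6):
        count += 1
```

Upper triangle: 6 + 5 + ... + 1
`count` takes the values: 0 → 1 → 2 → 3 → 4 → 5 → 6 → 7 → 8 → 9 → 10 → 11 → 12 → 13 → 14 → 15 → 16 → 17 → 18 → 19 → 20 → 21

Answer: 21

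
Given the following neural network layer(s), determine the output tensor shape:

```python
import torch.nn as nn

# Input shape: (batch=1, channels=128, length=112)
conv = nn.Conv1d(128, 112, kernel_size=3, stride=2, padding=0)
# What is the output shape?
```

Input: (1, 128, 112) -> Output: (1, 112, 55)

Answer: (1, 112, 55)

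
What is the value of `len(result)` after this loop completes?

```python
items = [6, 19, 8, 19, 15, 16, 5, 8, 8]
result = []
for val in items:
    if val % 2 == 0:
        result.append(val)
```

Count even numbers in [6, 19, 8, 19, 15, 16, 5, 8, 8]
`result` takes the values: [] → [6] → [6, 8] → [6, 8, 16] → [6, 8, 16, 8] → [6, 8, 16, 8, 8]
So `len(result)` = 5

Answer: 5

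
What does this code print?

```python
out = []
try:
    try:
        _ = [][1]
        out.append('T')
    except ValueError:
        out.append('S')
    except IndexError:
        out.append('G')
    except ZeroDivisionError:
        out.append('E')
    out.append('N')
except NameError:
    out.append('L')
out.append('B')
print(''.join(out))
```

Execution trace: 'G' (inner except IndexError) → 'N' (try body, no exception) → 'B' (after the try/except). Output: GNB

Answer: GNB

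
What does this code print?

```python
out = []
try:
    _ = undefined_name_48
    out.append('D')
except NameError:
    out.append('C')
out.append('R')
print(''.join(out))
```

Execution trace: 'C' (except NameError) → 'R' (after the try/except). Output: CR

Answer: CR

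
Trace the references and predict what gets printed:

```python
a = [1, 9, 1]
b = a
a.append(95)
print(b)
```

Key concept: basic list aliasing.
Step by step:
`a = [1, 9, 1]` → a = [1, 9, 1]
`b = a` → b = [1, 9, 1] (same object as a)
`a.append(95)` → a = [1, 9, 1, 95] (same object as b); b = [1, 9, 1, 95] (same object as a)
`print(b)` → prints [1, 9, 1, 95]

Answer: [1, 9, 1, 95]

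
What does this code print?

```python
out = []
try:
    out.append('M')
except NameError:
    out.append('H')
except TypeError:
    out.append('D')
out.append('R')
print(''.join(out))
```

Execution trace: 'M' (try body, no exception) → 'R' (after the try/except). Output: MR

Answer: MR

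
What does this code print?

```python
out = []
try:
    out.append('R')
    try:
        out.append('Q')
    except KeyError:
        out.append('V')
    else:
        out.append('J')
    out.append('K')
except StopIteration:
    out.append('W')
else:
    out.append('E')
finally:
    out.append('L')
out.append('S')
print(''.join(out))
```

Execution trace: 'R' (try body) → 'Q' (inner try body, no exception) → 'J' (inner else) → 'K' (try body, no exception) → 'E' (else) → 'L' (finally) → 'S' (after the try/except). Output: RQJKELS

Answer: RQJKELS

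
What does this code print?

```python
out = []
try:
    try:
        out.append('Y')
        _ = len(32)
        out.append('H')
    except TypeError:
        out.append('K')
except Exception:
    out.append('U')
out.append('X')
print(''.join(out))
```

Execution trace: 'Y' (inner try body) → 'K' (inner except TypeError) → 'X' (after the try/except). Output: YKX

Answer: YKX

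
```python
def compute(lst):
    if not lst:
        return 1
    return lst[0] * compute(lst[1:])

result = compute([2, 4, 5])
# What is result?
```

Product over [2, 4, 5] = 2 * 4 * 5 = 40

Answer: 40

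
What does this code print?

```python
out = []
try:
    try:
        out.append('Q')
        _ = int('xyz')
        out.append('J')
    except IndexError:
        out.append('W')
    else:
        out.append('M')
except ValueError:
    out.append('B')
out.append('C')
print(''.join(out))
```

Execution trace: 'Q' (try body) → 'B' (outer except ValueError) → 'C' (after the try/except). Output: QBC

Answer: QBC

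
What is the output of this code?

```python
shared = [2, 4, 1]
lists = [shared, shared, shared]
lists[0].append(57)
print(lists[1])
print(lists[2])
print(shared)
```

Key concept: list of same reference.
Step by step:
`shared = [2, 4, 1]` → shared = [2, 4, 1]
`lists = [shared, shared, shared]` → lists = [[2, 4, 1], [2, 4, 1], [2, 4, 1]]
`lists[0].append(57)` → shared = [2, 4, 1, 57]; lists = [[2, 4, 1, 57], [2, 4, 1, 57], [2, 4, 1, 57]]
`print(lists[1])` → prints [2, 4, 1, 57]
`print(lists[2])` → prints [2, 4, 1, 57]
`print(shared)` → prints [2, 4, 1, 57]

Answer:
[2, 4, 1, 57]
[2, 4, 1, 57]
[2, 4, 1, 57]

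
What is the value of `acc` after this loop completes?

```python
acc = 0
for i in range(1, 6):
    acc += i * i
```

Sum of squares 1² to 5² = 55
`acc` takes the values: 0 → 1 → 5 → 14 → 30 → 55

Answer: 55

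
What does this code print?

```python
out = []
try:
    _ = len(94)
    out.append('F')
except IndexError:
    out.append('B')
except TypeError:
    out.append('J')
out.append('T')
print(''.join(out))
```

Execution trace: 'J' (except TypeError) → 'T' (after the try/except). Output: JT

Answer: JT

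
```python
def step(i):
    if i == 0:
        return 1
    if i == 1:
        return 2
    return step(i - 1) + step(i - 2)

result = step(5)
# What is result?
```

Build up from base cases: step(0)=1, step(1)=2, step(2)=3, step(3)=5, step(4)=8, step(5)=13

Answer: 13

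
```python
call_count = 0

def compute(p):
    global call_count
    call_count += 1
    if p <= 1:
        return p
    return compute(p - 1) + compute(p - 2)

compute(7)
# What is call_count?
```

Calls(p) = 1 + Calls(p-1) + Calls(p-2); Calls(0)=Calls(1)=1. For p=7 this gives 41.

Answer: 41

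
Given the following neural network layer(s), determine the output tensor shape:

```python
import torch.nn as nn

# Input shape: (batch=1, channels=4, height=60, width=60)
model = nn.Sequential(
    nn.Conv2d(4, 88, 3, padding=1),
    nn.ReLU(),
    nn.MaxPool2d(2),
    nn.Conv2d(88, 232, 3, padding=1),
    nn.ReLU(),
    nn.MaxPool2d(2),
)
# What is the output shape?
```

Input: (1, 4, 60, 60) -> after first Conv2d: (1, 88, 60, 60) -> after first MaxPool2d: (1, 88, 30, 30) -> after second Conv2d: (1, 232, 30, 30) -> Output: (1, 232, 15, 15)

Answer: (1, 232, 15, 15)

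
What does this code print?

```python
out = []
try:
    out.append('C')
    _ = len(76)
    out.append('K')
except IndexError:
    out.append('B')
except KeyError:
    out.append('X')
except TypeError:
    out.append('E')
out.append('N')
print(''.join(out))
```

Execution trace: 'C' (try body) → 'E' (except TypeError) → 'N' (after the try/except). Output: CEN

Answer: CEN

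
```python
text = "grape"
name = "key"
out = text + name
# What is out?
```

Trace:
`text = "grape"` → text = 'grape'
`name = "key"` → name = 'key'
`out = text + name` → out = 'grapekey'
So out = 'grapekey'

Answer: 'grapekey'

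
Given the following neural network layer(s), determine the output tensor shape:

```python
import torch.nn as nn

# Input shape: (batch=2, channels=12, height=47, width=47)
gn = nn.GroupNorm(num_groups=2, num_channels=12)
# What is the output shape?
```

Input: (2, 12, 47, 47) -> Output: (2, 12, 47, 47)

Answer: (2, 12, 47, 47)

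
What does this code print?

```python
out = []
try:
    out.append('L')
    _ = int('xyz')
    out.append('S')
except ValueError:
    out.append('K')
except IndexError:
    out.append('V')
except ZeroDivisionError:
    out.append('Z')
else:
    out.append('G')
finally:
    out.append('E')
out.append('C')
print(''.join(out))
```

Execution trace: 'L' (try body) → 'K' (except ValueError) → 'E' (finally) → 'C' (after the try/except). Output: LKEC

Answer: LKEC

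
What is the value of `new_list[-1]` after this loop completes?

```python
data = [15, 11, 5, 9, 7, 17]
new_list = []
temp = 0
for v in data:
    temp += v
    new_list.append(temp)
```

Cumulative sum ends at 64
`new_list` takes the values: [] → [15] → [15, 26] → [15, 26, 31] → [15, 26, 31, 40] → [15, 26, 31, 40, 47] → [15, 26, 31, 40, 47, 64]
So `new_list[-1]` = 64

Answer: 64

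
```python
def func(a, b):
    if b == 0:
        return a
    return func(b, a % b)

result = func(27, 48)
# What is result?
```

func(27, 48) -> func(48, 27) -> func(27, 21) -> func(21, 6) -> func(6, 3) -> func(3, 0) -> 3

Answer: 3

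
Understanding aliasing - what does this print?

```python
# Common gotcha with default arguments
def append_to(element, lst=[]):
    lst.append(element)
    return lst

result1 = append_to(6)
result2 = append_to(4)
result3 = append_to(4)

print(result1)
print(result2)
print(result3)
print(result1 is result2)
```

Key concept: mutable default argument gotcha.
Step by step:
`result1 = append_to(6)` → result1 = [6]
`result2 = append_to(4)` → result1 = [6, 4] (same object as result2); result2 = [6, 4] (same object as result1)
`result3 = append_to(4)` → result1 = [6, 4, 4] (same object as result2, result3); result2 = [6, 4, 4] (same object as result1, result3); result3 = [6, 4, 4] (same object as result1, result2)
`print(result1)` → prints [6, 4, 4]
`print(result2)` → prints [6, 4, 4]
`print(result3)` → prints [6, 4, 4]
`print(result1 is result2)` → prints True

Answer:
[6, 4, 4]
[6, 4, 4]
[6, 4, 4]
True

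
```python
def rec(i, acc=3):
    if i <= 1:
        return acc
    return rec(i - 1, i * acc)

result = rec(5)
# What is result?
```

Accumulator trace (n, acc): (5, 3) -> (4, 15) -> (3, 60) -> (2, 180) -> (1, 360) -> return 360

Answer: 360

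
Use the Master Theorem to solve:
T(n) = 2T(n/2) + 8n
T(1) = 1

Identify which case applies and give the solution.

a=2, b=2, f(n)=8n. log_2(2) = 1. Since c=1 = 1, Case 2 applies: T(n) = Θ(n^log_b(a) · log n) = O(n log n).

Answer: O(n log n) - Case 2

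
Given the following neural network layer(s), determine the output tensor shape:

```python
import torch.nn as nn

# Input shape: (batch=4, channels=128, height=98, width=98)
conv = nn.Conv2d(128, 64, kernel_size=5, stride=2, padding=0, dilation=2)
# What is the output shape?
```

Input: (4, 128, 98, 98) -> Output: (4, 64, 45, 45)

Answer: (4, 64, 45, 45)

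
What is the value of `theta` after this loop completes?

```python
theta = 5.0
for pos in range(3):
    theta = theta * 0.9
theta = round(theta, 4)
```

Exponential decay: 5.0 * 0.9^3
`theta` takes the values: 5.0 → 4.5 → 4.05 → 3.645

Answer: 3.645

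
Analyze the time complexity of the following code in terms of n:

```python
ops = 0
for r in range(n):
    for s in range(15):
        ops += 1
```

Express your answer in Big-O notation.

Each loop level contributes: n × 1. Multiplying the contributions gives O(n).

Answer: O(n)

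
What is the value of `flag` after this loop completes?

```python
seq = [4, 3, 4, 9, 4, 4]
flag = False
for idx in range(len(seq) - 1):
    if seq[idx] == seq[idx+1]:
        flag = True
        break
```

Check consecutive duplicates in [4, 3, 4, 9, 4, 4]
`flag` takes the values: False → True

Answer: True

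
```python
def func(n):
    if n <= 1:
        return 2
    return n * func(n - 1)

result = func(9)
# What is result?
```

func(9) = 9 * 8 * 7 * 6 * 5 * 4 * 3 * 2 * 2 = 725760

Answer: 725760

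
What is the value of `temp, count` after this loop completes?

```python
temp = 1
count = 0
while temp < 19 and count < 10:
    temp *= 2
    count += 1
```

Double until >= 19 or 10 iterations
`temp, count` takes the values: (1, 0) → (2, 0) → (2, 1) → (4, 1) → (4, 2) → (8, 2) → (8, 3) → (16, 3) → (16, 4) → (32, 4) → (32, 5)

Answer: 32, 5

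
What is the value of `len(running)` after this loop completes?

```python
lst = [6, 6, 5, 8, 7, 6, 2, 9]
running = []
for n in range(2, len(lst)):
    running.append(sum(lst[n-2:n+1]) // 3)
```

Number of 3-element averages
`running` takes the values: [] → [5] → [5, 6] → [5, 6, 6] → [5, 6, 6, 7] → [5, 6, 6, 7, 5] → [5, 6, 6, 7, 5, 5]
So `len(running)` = 6

Answer: 6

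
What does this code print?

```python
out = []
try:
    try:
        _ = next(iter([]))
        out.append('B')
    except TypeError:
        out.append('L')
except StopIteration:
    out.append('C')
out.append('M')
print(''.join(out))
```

Execution trace: 'C' (outer except StopIteration) → 'M' (after the try/except). Output: CM

Answer: CM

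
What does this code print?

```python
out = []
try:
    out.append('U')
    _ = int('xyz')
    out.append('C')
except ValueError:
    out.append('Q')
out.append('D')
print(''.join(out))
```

Execution trace: 'U' (try body) → 'Q' (except ValueError) → 'D' (after the try/except). Output: UQD

Answer: UQD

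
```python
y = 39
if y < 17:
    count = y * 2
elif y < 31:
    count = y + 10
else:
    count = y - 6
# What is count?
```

Trace:
`y = 39` → y = 39
`if y < 17: ...` → y < 17 is False, y < 31 is False, take else branch → count = 33
So count = 33

Answer: 33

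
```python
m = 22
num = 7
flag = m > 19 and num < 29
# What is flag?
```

Trace:
`m = 22` → m = 22
`num = 7` → num = 7
`flag = m > 19 and num < 29` → flag = True
So flag = True

Answer: True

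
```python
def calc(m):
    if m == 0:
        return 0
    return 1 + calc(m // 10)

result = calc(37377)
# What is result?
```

Count of digits of 37377: 5

Answer: 5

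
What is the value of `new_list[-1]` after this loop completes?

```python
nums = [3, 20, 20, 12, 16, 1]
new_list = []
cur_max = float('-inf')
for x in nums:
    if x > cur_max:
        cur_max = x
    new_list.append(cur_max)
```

Running max ends at 20
`new_list` takes the values: [] → [3] → [3, 20] → [3, 20, 20] → [3, 20, 20, 20] → [3, 20, 20, 20, 20] → [3, 20, 20, 20, 20, 20]
So `new_list[-1]` = 20

Answer: 20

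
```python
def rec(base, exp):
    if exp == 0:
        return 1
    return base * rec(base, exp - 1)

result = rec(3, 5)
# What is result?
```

rec(3, 5) = 3 * 3 * 3 * 3 * 3 = 243

Answer: 243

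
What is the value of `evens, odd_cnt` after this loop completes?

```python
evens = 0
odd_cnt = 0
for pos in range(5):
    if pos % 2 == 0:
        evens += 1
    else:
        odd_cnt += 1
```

Count evens and odds in range(5)
`evens, odd_cnt` takes the values: (0, 0) → (1, 0) → (1, 1) → (2, 1) → (2, 2) → (3, 2)

Answer: 3, 2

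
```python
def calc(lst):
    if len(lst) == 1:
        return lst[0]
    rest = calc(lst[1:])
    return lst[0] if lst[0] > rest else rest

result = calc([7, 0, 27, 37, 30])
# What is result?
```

Recursive max over [7, 0, 27, 37, 30] = 37

Answer: 37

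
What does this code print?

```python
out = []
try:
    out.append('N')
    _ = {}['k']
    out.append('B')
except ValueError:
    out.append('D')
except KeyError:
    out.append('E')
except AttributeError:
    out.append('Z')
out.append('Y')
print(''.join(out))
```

Execution trace: 'N' (try body) → 'E' (except KeyError) → 'Y' (after the try/except). Output: NEY

Answer: NEY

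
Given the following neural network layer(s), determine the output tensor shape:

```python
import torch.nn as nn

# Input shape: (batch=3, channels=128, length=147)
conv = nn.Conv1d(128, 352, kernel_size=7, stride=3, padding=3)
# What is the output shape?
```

Input: (3, 128, 147) -> Output: (3, 352, 49)

Answer: (3, 352, 49)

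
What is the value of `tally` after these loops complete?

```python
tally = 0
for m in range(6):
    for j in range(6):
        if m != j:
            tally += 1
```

6² - 6 (exclude diagonal)
`tally` takes the values: 0 → 1 → 2 → 3 → 4 → 5 → 6 → 7 → 8 → 9 → 10 → 11 → 12 → 13 → 14 → 15 → 16 → 17 → 18 → 19 → 20 → 21 → 22 → 23 → 24 → 25 → 26 → 27 → 28 → 29 → 30

Answer: 30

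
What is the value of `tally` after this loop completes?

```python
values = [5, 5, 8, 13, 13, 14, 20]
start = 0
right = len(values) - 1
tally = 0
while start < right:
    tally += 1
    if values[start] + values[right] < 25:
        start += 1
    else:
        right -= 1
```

Steps to find pair summing to 25
`tally` takes the values: 0 → 1 → 2 → 3 → 4 → 5 → 6

Answer: 6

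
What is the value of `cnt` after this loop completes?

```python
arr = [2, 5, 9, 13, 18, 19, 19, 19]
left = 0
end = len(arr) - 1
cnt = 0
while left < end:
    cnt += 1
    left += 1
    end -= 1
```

Iterations until pointers meet (list length 8)
`cnt` takes the values: 0 → 1 → 2 → 3 → 4

Answer: 4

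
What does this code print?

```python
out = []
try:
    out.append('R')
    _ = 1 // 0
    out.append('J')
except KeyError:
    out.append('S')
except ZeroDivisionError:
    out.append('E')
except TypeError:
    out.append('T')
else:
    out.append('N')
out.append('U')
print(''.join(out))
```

Execution trace: 'R' (try body) → 'E' (except ZeroDivisionError) → 'U' (after the try/except). Output: REU

Answer: REU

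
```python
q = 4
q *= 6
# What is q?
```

Trace:
`q = 4` → q = 4
`q *= 6` → q = 24
So q = 24

Answer: 24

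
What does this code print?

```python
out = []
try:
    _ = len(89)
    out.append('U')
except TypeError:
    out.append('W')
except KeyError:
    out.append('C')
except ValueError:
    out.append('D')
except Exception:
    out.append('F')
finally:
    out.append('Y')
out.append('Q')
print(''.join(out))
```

Execution trace: 'W' (except TypeError) → 'Y' (finally) → 'Q' (after the try/except). Output: WYQ

Answer: WYQ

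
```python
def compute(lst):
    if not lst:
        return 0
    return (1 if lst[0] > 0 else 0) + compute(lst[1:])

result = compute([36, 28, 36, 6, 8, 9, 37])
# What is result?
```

Count of positive elements in [36, 28, 36, 6, 8, 9, 37] = 7

Answer: 7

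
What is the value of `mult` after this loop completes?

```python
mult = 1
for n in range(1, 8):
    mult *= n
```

7! = 5040
`mult` takes the values: 1 → 2 → 6 → 24 → 120 → 720 → 5040

Answer: 5040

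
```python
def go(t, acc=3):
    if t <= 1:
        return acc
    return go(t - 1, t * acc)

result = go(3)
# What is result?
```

Accumulator trace (n, acc): (3, 3) -> (2, 9) -> (1, 18) -> return 18

Answer: 18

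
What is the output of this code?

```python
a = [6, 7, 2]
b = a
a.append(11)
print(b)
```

Key concept: basic list aliasing.
Step by step:
`a = [6, 7, 2]` → a = [6, 7, 2]
`b = a` → b = [6, 7, 2] (same object as a)
`a.append(11)` → a = [6, 7, 2, 11] (same object as b); b = [6, 7, 2, 11] (same object as a)
`print(b)` → prints [6, 7, 2, 11]

Answer: [6, 7, 2, 11]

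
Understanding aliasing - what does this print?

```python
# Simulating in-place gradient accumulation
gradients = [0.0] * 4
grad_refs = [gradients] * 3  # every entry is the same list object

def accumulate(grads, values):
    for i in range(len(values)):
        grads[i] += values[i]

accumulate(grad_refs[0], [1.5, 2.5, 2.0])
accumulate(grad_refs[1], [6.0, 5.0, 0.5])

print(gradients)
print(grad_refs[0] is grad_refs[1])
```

Key concept: gradient accumulation aliasing.
Step by step:
`gradients = [0.0] * 4` → gradients = [0.0, 0.0, 0.0, 0.0]
`grad_refs = [gradients] * 3` → grad_refs = [[0.0, 0.0, 0.0, 0.0], [0.0, 0.0, 0.0, 0.0], [0.0, 0.0, 0.0, 0.0]]
`accumulate(grad_refs[0], [1.5, 2.5, 2.0])` → gradients = [1.5, 2.5, 2.0, 0.0]; grad_refs = [[1.5, 2.5, 2.0, 0.0], [1.5, 2.5, 2.0, 0.0], [1.5, 2.5, 2.0, 0.0]]
`accumulate(grad_refs[1], [6.0, 5.0, 0.5])` → gradients = [7.5, 7.5, 2.5, 0.0]; grad_refs = [[7.5, 7.5, 2.5, 0.0], [7.5, 7.5, 2.5, 0.0], [7.5, 7.5, 2.5, 0.0]]
`print(gradients)` → prints [7.5, 7.5, 2.5, 0.0]
`print(grad_refs[0] is grad_refs[1])` → prints True

Answer:
[7.5, 7.5, 2.5, 0.0]
True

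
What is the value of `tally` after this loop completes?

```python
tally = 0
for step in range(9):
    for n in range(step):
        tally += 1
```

Triangle number: 0+1+2+...+8
`tally` takes the values: 0 → 1 → 2 → 3 → 4 → 5 → 6 → 7 → 8 → 9 → 10 → 11 → 12 → 13 → 14 → 15 → 16 → 17 → 18 → 19 → 20 → 21 → 22 → 23 → 24 → 25 → 26 → 27 → 28 → 29 → 30 → 31 → 32 → 33 → 34 → 35 → 36

Answer: 36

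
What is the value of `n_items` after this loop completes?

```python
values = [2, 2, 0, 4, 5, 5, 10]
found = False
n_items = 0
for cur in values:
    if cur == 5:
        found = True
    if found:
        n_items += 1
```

Count elements after first 5 in [2, 2, 0, 4, 5, 5, 10]
`n_items` takes the values: 0 → 1 → 2 → 3

Answer: 3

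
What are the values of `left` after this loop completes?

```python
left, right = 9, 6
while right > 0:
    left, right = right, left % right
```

GCD of 9 and 6
`left` takes the values: 9 → 6 → 3

Answer: 3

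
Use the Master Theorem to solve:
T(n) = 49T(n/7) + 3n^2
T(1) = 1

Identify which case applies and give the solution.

a=49, b=7, f(n)=3n^2. log_7(49) = 2. Since c=2 = 2, Case 2 applies: T(n) = Θ(n^log_b(a) · log n) = O(n^2 log n).

Answer: O(n^2 log n) - Case 2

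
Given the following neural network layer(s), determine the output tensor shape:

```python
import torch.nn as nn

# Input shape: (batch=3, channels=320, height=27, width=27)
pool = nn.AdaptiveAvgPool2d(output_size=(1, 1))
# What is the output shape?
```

Input: (3, 320, 27, 27) -> Output: (3, 320, 1, 1)

Answer: (3, 320, 1, 1)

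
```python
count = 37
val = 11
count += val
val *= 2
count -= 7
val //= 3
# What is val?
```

Trace:
`count = 37` → count = 37
`val = 11` → val = 11
`count += val` → count = 48
`val *= 2` → val = 22
`count -= 7` → count = 41
`val //= 3` → val = 7
So val = 7

Answer: 7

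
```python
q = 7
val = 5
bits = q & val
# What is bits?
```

Trace:
`q = 7` → q = 7
`val = 5` → val = 5
`bits = q & val` → bits = 5
So bits = 5

Answer: 5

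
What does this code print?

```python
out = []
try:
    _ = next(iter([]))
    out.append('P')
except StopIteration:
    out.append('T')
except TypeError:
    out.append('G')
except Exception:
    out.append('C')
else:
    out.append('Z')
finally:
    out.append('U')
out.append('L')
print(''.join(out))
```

Execution trace: 'T' (except StopIteration) → 'U' (finally) → 'L' (after the try/except). Output: TUL

Answer: TUL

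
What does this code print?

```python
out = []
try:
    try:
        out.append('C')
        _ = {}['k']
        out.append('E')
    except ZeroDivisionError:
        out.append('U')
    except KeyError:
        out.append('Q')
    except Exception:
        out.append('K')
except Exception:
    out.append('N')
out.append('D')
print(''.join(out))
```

Execution trace: 'C' (inner try body) → 'Q' (inner except KeyError) → 'D' (after the try/except). Output: CQD

Answer: CQD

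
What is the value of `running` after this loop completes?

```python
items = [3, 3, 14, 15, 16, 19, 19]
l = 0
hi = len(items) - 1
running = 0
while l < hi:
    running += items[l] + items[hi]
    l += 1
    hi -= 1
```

Sum of pairs from ends
`running` takes the values: 0 → 22 → 44 → 74

Answer: 74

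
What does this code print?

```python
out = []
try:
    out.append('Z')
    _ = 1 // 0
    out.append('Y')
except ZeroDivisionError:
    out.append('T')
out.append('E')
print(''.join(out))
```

Execution trace: 'Z' (try body) → 'T' (except ZeroDivisionError) → 'E' (after the try/except). Output: ZTE

Answer: ZTE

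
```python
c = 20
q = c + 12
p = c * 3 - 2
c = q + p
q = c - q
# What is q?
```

Trace:
`c = 20` → c = 20
`q = c + 12` → q = 32
`p = c * 3 - 2` → p = 58
`c = q + p` → c = 90
`q = c - q` → q = 58
So q = 58

Answer: 58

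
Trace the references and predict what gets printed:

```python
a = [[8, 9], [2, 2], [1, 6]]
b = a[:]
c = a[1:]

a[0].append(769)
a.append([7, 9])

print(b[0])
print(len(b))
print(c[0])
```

Key concept: slice with nested mutation.
Step by step:
`a = [[8, 9], [2, 2], [1, 6]]` → a = [[8, 9], [2, 2], [1, 6]]
`b = a[:]` → b = [[8, 9], [2, 2], [1, 6]]
`c = a[1:]` → c = [[2, 2], [1, 6]]
`a[0].append(769)` → a = [[8, 9, 769], [2, 2], [1, 6]]; b = [[8, 9, 769], [2, 2], [1, 6]]
`a.append([7, 9])` → a = [[8, 9, 769], [2, 2], [1, 6], [7, 9]]
`print(b[0])` → prints [8, 9, 769]
`print(len(b))` → prints 3
`print(c[0])` → prints [2, 2]

Answer:
[8, 9, 769]
3
[2, 2]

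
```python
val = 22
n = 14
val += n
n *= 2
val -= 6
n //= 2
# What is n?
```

Trace:
`val = 22` → val = 22
`n = 14` → n = 14
`val += n` → val = 36
`n *= 2` → n = 28
`val -= 6` → val = 30
`n //= 2` → n = 14
So n = 14

Answer: 14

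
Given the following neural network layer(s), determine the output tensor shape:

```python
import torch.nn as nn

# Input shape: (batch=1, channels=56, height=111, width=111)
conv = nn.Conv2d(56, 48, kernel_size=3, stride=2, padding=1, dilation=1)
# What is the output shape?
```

Input: (1, 56, 111, 111) -> Output: (1, 48, 56, 56)

Answer: (1, 48, 56, 56)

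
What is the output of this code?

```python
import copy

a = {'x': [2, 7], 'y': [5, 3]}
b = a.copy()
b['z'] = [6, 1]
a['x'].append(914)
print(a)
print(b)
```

Key concept: shallow copy of dict with mutable values.
Step by step:
`a = {'x': [2, 7], 'y': [5, 3]}` → a = {'x': [2, 7], 'y': [5, 3]}
`b = a.copy()` → b = {'x': [2, 7], 'y': [5, 3]}
`b['z'] = [6, 1]` → b = {'x': [2, 7], 'y': [5, 3], 'z': [6, 1]}
`a['x'].append(914)` → a = {'x': [2, 7, 914], 'y': [5, 3]}; b = {'x': [2, 7, 914], 'y': [5, 3], 'z': [6, 1]}
`print(a)` → prints {'x': [2, 7, 914], 'y': [5, 3]}
`print(b)` → prints {'x': [2, 7, 914], 'y': [5, 3], 'z': [6, 1]}

Answer:
{'x': [2, 7, 914], 'y': [5, 3]}
{'x': [2, 7, 914], 'y': [5, 3], 'z': [6, 1]}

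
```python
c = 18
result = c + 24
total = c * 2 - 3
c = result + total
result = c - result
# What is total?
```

Trace:
`c = 18` → c = 18
`result = c + 24` → result = 42
`total = c * 2 - 3` → total = 33
`c = result + total` → c = 75
`result = c - result` → result = 33
So total = 33

Answer: 33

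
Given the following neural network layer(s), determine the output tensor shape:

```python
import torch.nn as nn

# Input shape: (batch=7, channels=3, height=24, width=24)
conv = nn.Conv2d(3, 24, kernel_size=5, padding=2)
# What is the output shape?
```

Input: (7, 3, 24, 24) -> Output: (7, 24, 24, 24)

Answer: (7, 24, 24, 24)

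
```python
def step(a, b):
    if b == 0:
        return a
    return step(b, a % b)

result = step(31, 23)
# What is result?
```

step(31, 23) -> step(23, 8) -> step(8, 7) -> step(7, 1) -> step(1, 0) -> 1

Answer: 1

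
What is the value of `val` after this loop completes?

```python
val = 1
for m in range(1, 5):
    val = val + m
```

Start at 1, add 1 through 4
`val` takes the values: 1 → 2 → 4 → 7 → 11

Answer: 11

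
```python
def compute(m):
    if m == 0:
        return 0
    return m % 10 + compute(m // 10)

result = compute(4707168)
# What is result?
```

Sum of digits of 4707168: 8 + 6 + 1 + 7 + 0 + 7 + 4 = 33

Answer: 33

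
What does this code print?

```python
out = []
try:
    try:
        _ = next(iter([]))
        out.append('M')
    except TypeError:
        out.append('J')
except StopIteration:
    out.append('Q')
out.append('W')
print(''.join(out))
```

Execution trace: 'Q' (outer except StopIteration) → 'W' (after the try/except). Output: QW

Answer: QW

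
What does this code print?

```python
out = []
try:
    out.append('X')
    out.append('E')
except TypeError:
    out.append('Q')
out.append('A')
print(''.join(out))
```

Execution trace: 'X' (try body) → 'E' (try body, no exception) → 'A' (after the try/except). Output: XEA

Answer: XEA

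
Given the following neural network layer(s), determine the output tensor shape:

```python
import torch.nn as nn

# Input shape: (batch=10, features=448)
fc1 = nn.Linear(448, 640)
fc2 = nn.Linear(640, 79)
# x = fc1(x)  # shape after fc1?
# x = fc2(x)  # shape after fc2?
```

Input: (10, 448) -> after fc1: (10, 640) -> Output: (10, 79)

Answer: (10, 79)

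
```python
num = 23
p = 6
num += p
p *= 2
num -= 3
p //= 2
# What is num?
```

Trace:
`num = 23` → num = 23
`p = 6` → p = 6
`num += p` → num = 29
`p *= 2` → p = 12
`num -= 3` → num = 26
`p //= 2` → p = 6
So num = 26

Answer: 26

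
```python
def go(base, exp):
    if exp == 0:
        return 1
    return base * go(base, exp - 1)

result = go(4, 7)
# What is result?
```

go(4, 7) = 4 * 4 * 4 * 4 * 4 * 4 * 4 = 16384

Answer: 16384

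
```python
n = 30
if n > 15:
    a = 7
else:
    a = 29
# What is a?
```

Trace:
`n = 30` → n = 30
`if n > 15: ...` → n > 15 is True → a = 7
So a = 7

Answer: 7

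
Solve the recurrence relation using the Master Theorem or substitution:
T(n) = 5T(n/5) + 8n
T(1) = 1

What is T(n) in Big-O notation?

By Master Theorem: a=5, b=5, f(n)=8n. Since log_5(5) = 1 and f(n) = Θ(n^1), Case 2 applies. T(n) = O(n log n).

Answer: O(n log n)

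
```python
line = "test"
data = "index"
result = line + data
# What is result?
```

Trace:
`line = "test"` → line = 'test'
`data = "index"` → data = 'index'
`result = line + data` → result = 'testindex'
So result = 'testindex'

Answer: 'testindex'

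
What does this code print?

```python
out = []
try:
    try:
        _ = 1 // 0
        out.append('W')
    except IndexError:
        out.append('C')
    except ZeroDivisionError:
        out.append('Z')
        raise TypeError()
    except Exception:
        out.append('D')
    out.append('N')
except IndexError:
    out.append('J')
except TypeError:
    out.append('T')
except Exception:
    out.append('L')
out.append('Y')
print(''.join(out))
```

Execution trace: 'Z' (inner except ZeroDivisionError) → 'T' (except TypeError) → 'Y' (after the try/except). Output: ZTY

Answer: ZTY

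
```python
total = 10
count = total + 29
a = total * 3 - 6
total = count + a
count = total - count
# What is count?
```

Trace:
`total = 10` → total = 10
`count = total + 29` → count = 39
`a = total * 3 - 6` → a = 24
`total = count + a` → total = 63
`count = total - count` → count = 24
So count = 24

Answer: 24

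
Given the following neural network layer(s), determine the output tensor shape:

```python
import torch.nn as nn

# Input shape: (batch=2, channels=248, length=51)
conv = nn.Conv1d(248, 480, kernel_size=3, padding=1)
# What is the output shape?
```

Input: (2, 248, 51) -> Output: (2, 480, 51)

Answer: (2, 480, 51)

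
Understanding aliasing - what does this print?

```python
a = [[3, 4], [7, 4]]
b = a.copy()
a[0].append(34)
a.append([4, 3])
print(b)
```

Key concept: shallow copy with nested lists.
Step by step:
`a = [[3, 4], [7, 4]]` → a = [[3, 4], [7, 4]]
`b = a.copy()` → b = [[3, 4], [7, 4]]
`a[0].append(34)` → a = [[3, 4, 34], [7, 4]]; b = [[3, 4, 34], [7, 4]]
`a.append([4, 3])` → a = [[3, 4, 34], [7, 4], [4, 3]]
`print(b)` → prints [[3, 4, 34], [7, 4]]

Answer: [[3, 4, 34], [7, 4]]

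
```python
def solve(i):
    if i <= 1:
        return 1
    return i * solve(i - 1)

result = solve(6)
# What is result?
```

solve(6) = 6 * 5 * 4 * 3 * 2 * 1 = 720

Answer: 720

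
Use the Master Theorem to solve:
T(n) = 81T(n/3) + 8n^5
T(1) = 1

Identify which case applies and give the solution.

a=81, b=3, f(n)=8n^5. log_3(81) = 4. Since c=5 > 4 and the regularity condition holds (81(n/3)^5 = (81/3^5)n^5 with 81/3^5 < 1), Case 3 applies: T(n) = Θ(f(n)) = O(n^5).

Answer: O(n^5) - Case 3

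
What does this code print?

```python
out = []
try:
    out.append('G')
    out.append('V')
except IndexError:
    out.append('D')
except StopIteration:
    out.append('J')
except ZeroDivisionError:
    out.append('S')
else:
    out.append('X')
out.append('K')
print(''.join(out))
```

Execution trace: 'G' (try body) → 'V' (try body, no exception) → 'X' (else) → 'K' (after the try/except). Output: GVXK

Answer: GVXK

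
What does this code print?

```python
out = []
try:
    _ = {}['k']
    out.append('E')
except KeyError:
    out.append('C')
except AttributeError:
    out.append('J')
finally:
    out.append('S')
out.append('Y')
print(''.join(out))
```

Execution trace: 'C' (except KeyError) → 'S' (finally) → 'Y' (after the try/except). Output: CSY

Answer: CSY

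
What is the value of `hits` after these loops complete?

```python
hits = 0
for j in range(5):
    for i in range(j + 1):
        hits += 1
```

Triangle: 1 + 2 + ... + 5
`hits` takes the values: 0 → 1 → 2 → 3 → 4 → 5 → 6 → 7 → 8 → 9 → 10 → 11 → 12 → 13 → 14 → 15

Answer: 15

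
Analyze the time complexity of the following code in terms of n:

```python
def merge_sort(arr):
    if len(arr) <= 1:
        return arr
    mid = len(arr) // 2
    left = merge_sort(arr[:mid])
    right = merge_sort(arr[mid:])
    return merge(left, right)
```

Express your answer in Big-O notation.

This is Merge sort. Time complexity: O(n log n).

Answer: O(n log n)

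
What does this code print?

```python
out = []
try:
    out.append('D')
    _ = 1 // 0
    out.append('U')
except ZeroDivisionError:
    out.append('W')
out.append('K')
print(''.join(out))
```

Execution trace: 'D' (try body) → 'W' (except ZeroDivisionError) → 'K' (after the try/except). Output: DWK

Answer: DWK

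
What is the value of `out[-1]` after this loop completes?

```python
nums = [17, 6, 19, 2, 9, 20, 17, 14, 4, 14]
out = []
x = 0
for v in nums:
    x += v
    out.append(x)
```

Cumulative sum ends at 122
`out` takes the values: [] → [17] → [17, 23] → [17, 23, 42] → [17, 23, 42, 44] → [17, 23, 42, 44, 53] → [17, 23, 42, 44, 53, 73] → [17, 23, 42, 44, 53, 73, 90] → [17, 23, 42, 44, 53, 73, 90, 104] → [17, 23, 42, 44, 53, 73, 90, 104, 108] → [17, 23, 42, 44, 53, 73, 90, 104, 108, 122]
So `out[-1]` = 122

Answer: 122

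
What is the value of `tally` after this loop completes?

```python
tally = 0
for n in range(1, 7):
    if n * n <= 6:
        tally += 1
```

Count numbers where n² ≤ 6
`tally` takes the values: 0 → 1 → 2

Answer: 2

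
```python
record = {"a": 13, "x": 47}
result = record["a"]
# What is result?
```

Trace:
`record = {"a": 13, "x": 47}` → record = {'a': 13, 'x': 47}
`result = record["a"]` → result = 13
So result = 13

Answer: 13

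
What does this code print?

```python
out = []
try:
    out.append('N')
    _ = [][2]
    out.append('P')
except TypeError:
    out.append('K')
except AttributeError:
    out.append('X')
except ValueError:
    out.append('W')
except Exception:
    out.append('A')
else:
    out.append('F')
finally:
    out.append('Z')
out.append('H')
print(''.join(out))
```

Execution trace: 'N' (try body) → 'A' (except Exception) → 'Z' (finally) → 'H' (after the try/except). Output: NAZH

Answer: NAZH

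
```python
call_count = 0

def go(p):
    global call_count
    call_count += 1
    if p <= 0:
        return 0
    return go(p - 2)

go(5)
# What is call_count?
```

Linear recursion stepping by 2: 4 calls from p=5 down to ≤0.

Answer: 4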